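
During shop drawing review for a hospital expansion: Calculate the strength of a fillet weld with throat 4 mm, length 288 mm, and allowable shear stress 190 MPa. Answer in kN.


Strength = throat * length * allowable stress
= 4 * 288 * 190 N
= 218880 N
= 218.88 kN

218.88 kN


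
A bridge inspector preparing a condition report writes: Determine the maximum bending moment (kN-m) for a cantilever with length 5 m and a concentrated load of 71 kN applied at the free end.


For a cantilever with a point load at the free end:
M_max = P * L = 71 * 5 = 355 kN-m

355 kN-m


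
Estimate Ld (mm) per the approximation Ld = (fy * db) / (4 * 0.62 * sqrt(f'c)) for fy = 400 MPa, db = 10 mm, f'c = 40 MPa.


Ld = (fy * db) / (4 * 0.62 * sqrt(f'c))
= (400 * 10) / (4 * 0.62 * sqrt(40))
= 4000 / 15.6849
= 255.02 mm

255.02 mm


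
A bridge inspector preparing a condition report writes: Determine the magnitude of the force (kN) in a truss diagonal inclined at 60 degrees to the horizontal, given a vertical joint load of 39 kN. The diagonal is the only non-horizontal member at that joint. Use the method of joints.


At the joint, only the diagonal has a vertical component, so vertical equilibrium gives:
F * sin(60) = 39
F = 39 / sin(60)
= 39 / 0.866025
= 45.03 kN

45.03 kN


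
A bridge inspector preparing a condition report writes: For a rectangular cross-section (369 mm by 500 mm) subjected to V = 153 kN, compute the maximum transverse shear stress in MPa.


A = b * h = 369 * 500 = 184500 mm^2
V = 153 kN = 153000.0 N
tau_max = 1.5 * V / A = 1.5 * 153000.0 / 184500
= 1.2439 MPa

1.2439 MPa


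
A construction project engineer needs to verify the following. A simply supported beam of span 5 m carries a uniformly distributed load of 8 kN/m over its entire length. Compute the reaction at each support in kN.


Total load = w * L = 8 * 5 = 40 kN
By symmetry, each reaction R = total / 2 = 40 / 2 = 20.0 kN

20.0 kN


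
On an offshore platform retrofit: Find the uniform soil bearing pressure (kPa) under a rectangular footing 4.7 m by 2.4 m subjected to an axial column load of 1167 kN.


A = 4.7 * 2.4 = 11.28 m^2
q = P / A = 1167 / 11.28
= 103.4574 kPa

103.4574 kPa


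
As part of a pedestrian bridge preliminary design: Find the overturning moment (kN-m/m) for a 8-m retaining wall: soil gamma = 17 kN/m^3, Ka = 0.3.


Pa = 0.5 * Ka * gamma * H^2
= 0.5 * 0.3 * 17 * 8^2
= 163.2 kN/m
Arm = H / 3 = 8 / 3 = 2.6667 m
Mo = Pa * arm = Pa * H / 3 = 163.2 * 8 / 3 = 435.2 kN-m/m

435.2 kN-m/m


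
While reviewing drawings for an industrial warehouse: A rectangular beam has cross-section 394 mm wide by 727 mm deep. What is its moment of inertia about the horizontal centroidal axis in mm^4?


I = b * h^3 / 12
= 394 * 727^3 / 12
= 394 * 384240583 / 12
= 12615899141.83 mm^4

12615899141.83 mm^4


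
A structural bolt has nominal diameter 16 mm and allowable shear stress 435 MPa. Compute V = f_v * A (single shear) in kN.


A = pi * d^2 / 4 = pi * 16^2 / 4 = 201.0619 mm^2
V = f_v * A / 1000 = 435 * 201.0619 / 1000
= 87.4619 kN

87.4619 kN


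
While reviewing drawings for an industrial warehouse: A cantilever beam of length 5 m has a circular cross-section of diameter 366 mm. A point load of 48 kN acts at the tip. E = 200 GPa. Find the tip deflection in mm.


I = pi * d^4 / 64 = pi * 366^4 / 64 = 880834345.46 mm^4
L = 5000.0 mm, P = 48000.0 N, E = 200000.0 MPa
delta = P * L^3 / (3 * E * I)
= 48000.0 * 5000.0^3 / (3 * 200000.0 * 880834345.46)
= 11.3529 mm

11.3529 mm


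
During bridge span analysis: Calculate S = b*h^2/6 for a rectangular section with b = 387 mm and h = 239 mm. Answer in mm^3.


S = b * h^2 / 6
= 387 * 239^2 / 6
= 387 * 57121 / 6
= 3684304.5 mm^3

3684304.5 mm^3


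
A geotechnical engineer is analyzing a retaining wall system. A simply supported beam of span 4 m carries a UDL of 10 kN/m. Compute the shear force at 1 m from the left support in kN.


R_A = w * L / 2 = 10 * 4 / 2 = 20.0 kN
V(x) = R_A - w * x = 20.0 - 10 * 1
= 10.0 kN

10.0 kN


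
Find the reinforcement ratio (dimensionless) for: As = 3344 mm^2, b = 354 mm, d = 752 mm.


rho = As / (b * d)
= 3344 / (354 * 752)
= 3344 / 266208
= 0.012562 (dimensionless)

0.012562 (dimensionless)


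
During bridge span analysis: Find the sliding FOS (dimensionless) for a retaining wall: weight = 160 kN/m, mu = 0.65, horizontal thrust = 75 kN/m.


Resisting force = mu * W = 0.65 * 160 = 104.0 kN/m
FOS = Resisting / Driving = 104.0 / 75
= 1.3867 (dimensionless)

1.3867 (dimensionless)


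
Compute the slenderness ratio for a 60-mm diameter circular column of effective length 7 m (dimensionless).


Radius of gyration r = d / 4 = 60 / 4 = 15.0 mm
L_eff = 7000.0 mm
Slenderness ratio = L / r = 7000.0 / 15.0 = 466.67 (dimensionless)

466.67 (dimensionless)


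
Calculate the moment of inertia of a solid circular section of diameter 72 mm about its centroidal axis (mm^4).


r = d / 2 = 72 / 2 = 36.0 mm
I = pi * r^4 / 4 = pi * 36.0^4 / 4
= 1319167.32 mm^4

1319167.32 mm^4


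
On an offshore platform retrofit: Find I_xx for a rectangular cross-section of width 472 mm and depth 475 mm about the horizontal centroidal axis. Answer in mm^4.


I = b * h^3 / 12
= 472 * 475^3 / 12
= 472 * 107171875 / 12
= 4215427083.33 mm^4

4215427083.33 mm^4


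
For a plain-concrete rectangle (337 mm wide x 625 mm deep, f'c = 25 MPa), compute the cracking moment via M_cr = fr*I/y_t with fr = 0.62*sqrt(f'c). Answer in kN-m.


fr = 0.62 * sqrt(25) = 0.62 * 5.0 = 3.1 MPa
I = 337 * 625^3 / 12 = 6856282552.08 mm^4
y_t = 312.5 mm
M_cr = fr * I / y_t = 3.1 * 6856282552.08 / 312.5 N-mm
= 68.0143 kN-m

68.0143 kN-m


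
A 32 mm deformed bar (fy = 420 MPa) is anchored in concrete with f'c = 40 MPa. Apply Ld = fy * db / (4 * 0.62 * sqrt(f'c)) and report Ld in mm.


Ld = (fy * db) / (4 * 0.62 * sqrt(f'c))
= (420 * 32) / (4 * 0.62 * sqrt(40))
= 13440 / 15.6849
= 856.88 mm

856.88 mm


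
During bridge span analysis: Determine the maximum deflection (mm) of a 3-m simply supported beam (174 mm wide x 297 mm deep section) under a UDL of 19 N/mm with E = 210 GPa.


I = 174 * 297^3 / 12 = 379872058.5 mm^4
L = 3000.0 mm, w = 19 N/mm, E = 210000.0 MPa
delta = 5 * w * L^4 / (384 * E * I)
= 5 * 19 * 3000.0^4 / (384 * 210000.0 * 379872058.5)
= 0.2512 mm

0.2512 mm


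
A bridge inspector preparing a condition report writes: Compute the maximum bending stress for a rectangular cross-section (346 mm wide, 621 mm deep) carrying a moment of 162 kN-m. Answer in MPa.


I = b * h^3 / 12 = 346 * 621^3 / 12 = 6905094925.5 mm^4
y = h / 2 = 621 / 2 = 310.5 mm
M = 162 kN-m = 162000000.0 N-mm
sigma = M * y / I = 162000000.0 * 310.5 / 6905094925.5
= 7.28 MPa

7.28 MPa


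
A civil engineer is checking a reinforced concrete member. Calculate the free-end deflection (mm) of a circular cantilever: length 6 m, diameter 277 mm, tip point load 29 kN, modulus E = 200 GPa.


I = pi * d^4 / 64 = pi * 277^4 / 64 = 288994099.02 mm^4
L = 6000.0 mm, P = 29000.0 N, E = 200000.0 MPa
delta = P * L^3 / (3 * E * I)
= 29000.0 * 6000.0^3 / (3 * 200000.0 * 288994099.02)
= 36.1253 mm

36.1253 mm


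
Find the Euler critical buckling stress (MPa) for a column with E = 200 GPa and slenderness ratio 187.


sigma_cr = pi^2 * E / lambda^2
= 9.8696 * 200000.0 / 187^2
= 9.8696 * 200000.0 / 34969
= 56.4477 MPa

56.4477 MPa


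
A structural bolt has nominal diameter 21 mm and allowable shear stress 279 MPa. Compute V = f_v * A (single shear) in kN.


A = pi * d^2 / 4 = pi * 21^2 / 4 = 346.3606 mm^2
V = f_v * A / 1000 = 279 * 346.3606 / 1000
= 96.6346 kN

96.6346 kN


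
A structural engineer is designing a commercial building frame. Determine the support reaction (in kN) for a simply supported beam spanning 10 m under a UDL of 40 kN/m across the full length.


Total load = w * L = 40 * 10 = 400 kN
By symmetry, each reaction R = total / 2 = 400 / 2 = 200.0 kN

200.0 kN


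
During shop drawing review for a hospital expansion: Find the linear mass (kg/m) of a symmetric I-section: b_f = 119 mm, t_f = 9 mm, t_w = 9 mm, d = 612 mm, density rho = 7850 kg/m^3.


A_flanges = 2 * 119 * 9 = 2142 mm^2
A_web = (612 - 2 * 9) * 9 = 5346 mm^2
A_total = 2142 + 5346 = 7488 mm^2 = 0.007488 m^2
Weight = rho * A = 7850 * 0.007488 = 58.7808 kg/m

58.7808 kg/m


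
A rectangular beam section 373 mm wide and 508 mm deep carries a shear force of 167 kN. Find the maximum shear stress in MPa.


A = b * h = 373 * 508 = 189484 mm^2
V = 167 kN = 167000.0 N
tau_max = 1.5 * V / A = 1.5 * 167000.0 / 189484
= 1.322 MPa

1.322 MPa


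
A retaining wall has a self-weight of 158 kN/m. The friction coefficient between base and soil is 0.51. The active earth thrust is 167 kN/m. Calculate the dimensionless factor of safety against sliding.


Resisting force = mu * W = 0.51 * 158 = 80.58 kN/m
FOS = Resisting / Driving = 80.58 / 167
= 0.4825 (dimensionless)

0.4825 (dimensionless)


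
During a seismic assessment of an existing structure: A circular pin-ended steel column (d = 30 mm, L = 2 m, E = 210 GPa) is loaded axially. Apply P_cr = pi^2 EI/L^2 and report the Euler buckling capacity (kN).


I = pi * d^4 / 64 = 39760.78 mm^4
L = 2000.0 mm
P_cr = pi^2 * E * I / L^2
= 9.8696 * 210000.0 * 39760.78 / 2000.0^2
= 20602.22 N = 20.6022 kN

20.6022 kN


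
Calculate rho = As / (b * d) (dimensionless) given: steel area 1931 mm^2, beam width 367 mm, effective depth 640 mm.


rho = As / (b * d)
= 1931 / (367 * 640)
= 1931 / 234880
= 0.008221 (dimensionless)

0.008221 (dimensionless)


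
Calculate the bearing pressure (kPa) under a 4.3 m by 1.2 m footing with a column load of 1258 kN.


A = 4.3 * 1.2 = 5.16 m^2
q = P / A = 1258 / 5.16
= 243.7984 kPa

243.7984 kPa


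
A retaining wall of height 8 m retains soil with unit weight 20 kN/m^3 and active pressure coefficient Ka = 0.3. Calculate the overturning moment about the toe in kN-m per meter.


Pa = 0.5 * Ka * gamma * H^2
= 0.5 * 0.3 * 20 * 8^2
= 192.0 kN/m
Arm = H / 3 = 8 / 3 = 2.6667 m
Mo = Pa * arm = Pa * H / 3 = 192.0 * 8 / 3 = 512.0 kN-m/m

512.0 kN-m/m


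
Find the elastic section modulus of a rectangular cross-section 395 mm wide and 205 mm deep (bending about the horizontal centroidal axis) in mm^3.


S = b * h^2 / 6
= 395 * 205^2 / 6
= 395 * 42025 / 6
= 2766645.83 mm^3

2766645.83 mm^3


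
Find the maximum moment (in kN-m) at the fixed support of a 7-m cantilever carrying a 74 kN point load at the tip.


For a cantilever with a point load at the free end:
M_max = P * L = 74 * 7 = 518 kN-m

518 kN-m


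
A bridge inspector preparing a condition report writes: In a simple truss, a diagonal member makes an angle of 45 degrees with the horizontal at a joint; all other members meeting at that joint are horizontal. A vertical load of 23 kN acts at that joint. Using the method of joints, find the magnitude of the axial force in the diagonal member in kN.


At the joint, only the diagonal has a vertical component, so vertical equilibrium gives:
F * sin(45) = 23
F = 23 / sin(45)
= 23 / 0.707107
= 32.53 kN

32.53 kN


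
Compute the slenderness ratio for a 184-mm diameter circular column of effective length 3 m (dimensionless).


Radius of gyration r = d / 4 = 184 / 4 = 46.0 mm
L_eff = 3000.0 mm
Slenderness ratio = L / r = 3000.0 / 46.0 = 65.22 (dimensionless)

65.22 (dimensionless)


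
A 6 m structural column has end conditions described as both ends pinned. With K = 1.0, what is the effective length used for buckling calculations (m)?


L_eff = K * L
= 1.0 * 6
= 6.0 m

6.0 m


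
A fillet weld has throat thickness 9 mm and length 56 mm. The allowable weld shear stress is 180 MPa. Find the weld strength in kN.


Strength = throat * length * allowable stress
= 9 * 56 * 180 N
= 90720 N
= 90.72 kN

90.72 kN


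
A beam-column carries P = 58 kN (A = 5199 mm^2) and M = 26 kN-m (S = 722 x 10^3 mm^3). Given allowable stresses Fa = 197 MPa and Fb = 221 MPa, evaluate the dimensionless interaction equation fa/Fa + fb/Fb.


f_a = P / A = 58000.0 / 5199 = 11.156 MPa
f_b = M / S = 26000000.0 / 722000.0 = 36.0111 MPa
Ratio = f_a / Fa + f_b / Fb
= 11.156 / 197 + 36.0111 / 221
= 0.2196 (dimensionless)

0.2196 (dimensionless)


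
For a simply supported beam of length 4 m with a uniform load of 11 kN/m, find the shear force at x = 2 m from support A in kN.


R_A = w * L / 2 = 11 * 4 / 2 = 22.0 kN
V(x) = R_A - w * x = 22.0 - 11 * 2
= 0.0 kN

0.0 kN


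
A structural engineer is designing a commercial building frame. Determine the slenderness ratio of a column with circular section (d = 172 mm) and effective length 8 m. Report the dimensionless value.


Radius of gyration r = d / 4 = 172 / 4 = 43.0 mm
L_eff = 8000.0 mm
Slenderness ratio = L / r = 8000.0 / 43.0 = 186.05 (dimensionless)

186.05 (dimensionless)


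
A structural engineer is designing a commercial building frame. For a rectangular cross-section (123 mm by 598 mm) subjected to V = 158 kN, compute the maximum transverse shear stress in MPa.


A = b * h = 123 * 598 = 73554 mm^2
V = 158 kN = 158000.0 N
tau_max = 1.5 * V / A = 1.5 * 158000.0 / 73554
= 3.2221 MPa

3.2221 MPa


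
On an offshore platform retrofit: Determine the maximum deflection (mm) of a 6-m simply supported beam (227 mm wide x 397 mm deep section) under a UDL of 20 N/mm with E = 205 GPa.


I = 227 * 397^3 / 12 = 1183630455.92 mm^4
L = 6000.0 mm, w = 20 N/mm, E = 205000.0 MPa
delta = 5 * w * L^4 / (384 * E * I)
= 5 * 20 * 6000.0^4 / (384 * 205000.0 * 1183630455.92)
= 1.3909 mm

1.3909 mm


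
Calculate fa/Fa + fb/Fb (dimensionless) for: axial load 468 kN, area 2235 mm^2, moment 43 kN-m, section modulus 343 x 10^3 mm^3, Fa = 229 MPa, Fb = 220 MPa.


f_a = P / A = 468000.0 / 2235 = 209.396 MPa
f_b = M / S = 43000000.0 / 343000.0 = 125.3644 MPa
Ratio = f_a / Fa + f_b / Fb
= 209.396 / 229 + 125.3644 / 220
= 1.4842 (dimensionless)

1.4842 (dimensionless)


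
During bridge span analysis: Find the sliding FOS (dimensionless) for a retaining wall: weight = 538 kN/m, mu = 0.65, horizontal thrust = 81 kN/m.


Resisting force = mu * W = 0.65 * 538 = 349.7 kN/m
FOS = Resisting / Driving = 349.7 / 81
= 4.3173 (dimensionless)

4.3173 (dimensionless)


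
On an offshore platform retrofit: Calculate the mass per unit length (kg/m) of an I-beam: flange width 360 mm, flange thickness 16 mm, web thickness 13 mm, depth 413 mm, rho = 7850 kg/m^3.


A_flanges = 2 * 360 * 16 = 11520 mm^2
A_web = (413 - 2 * 16) * 13 = 4953 mm^2
A_total = 11520 + 4953 = 16473 mm^2 = 0.016473 m^2
Weight = rho * A = 7850 * 0.016473 = 129.3131 kg/m

129.3131 kg/m


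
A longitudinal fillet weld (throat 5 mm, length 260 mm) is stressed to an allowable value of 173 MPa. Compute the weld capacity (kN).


Strength = throat * length * allowable stress
= 5 * 260 * 173 N
= 224900 N
= 224.9 kN

224.9 kN


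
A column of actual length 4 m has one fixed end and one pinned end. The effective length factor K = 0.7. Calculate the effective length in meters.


L_eff = K * L
= 0.7 * 4
= 2.8 m

2.8 m


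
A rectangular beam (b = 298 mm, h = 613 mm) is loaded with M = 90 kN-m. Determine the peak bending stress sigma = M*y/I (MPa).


I = b * h^3 / 12 = 298 * 613^3 / 12 = 5720268858.83 mm^4
y = h / 2 = 613 / 2 = 306.5 mm
M = 90 kN-m = 90000000.0 N-mm
sigma = M * y / I = 90000000.0 * 306.5 / 5720268858.83
= 4.82 MPa

4.82 MPa


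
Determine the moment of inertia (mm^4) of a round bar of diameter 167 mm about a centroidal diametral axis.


r = d / 2 = 167 / 2 = 83.5 mm
I = pi * r^4 / 4 = pi * 83.5^4 / 4
= 38179987.63 mm^4

38179987.63 mm^4


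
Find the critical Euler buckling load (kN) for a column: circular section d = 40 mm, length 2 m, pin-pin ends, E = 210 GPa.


I = pi * d^4 / 64 = 125663.71 mm^4
L = 2000.0 mm
P_cr = pi^2 * E * I / L^2
= 9.8696 * 210000.0 * 125663.71 / 2000.0^2
= 65113.18 N = 65.1132 kN

65.1132 kN


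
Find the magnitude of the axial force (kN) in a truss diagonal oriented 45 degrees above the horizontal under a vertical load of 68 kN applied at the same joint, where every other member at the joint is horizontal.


At the joint, only the diagonal has a vertical component, so vertical equilibrium gives:
F * sin(45) = 68
F = 68 / sin(45)
= 68 / 0.707107
= 96.17 kN

96.17 kN


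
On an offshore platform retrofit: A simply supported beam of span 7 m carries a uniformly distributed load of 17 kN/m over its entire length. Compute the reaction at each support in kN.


Total load = w * L = 17 * 7 = 119 kN
By symmetry, each reaction R = total / 2 = 119 / 2 = 59.5 kN

59.5 kN


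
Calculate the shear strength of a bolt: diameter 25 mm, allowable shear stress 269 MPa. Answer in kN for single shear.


A = pi * d^2 / 4 = pi * 25^2 / 4 = 490.8739 mm^2
V = f_v * A / 1000 = 269 * 490.8739 / 1000
= 132.0451 kN

132.0451 kN


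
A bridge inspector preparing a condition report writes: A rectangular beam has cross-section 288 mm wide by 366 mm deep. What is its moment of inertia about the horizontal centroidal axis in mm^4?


I = b * h^3 / 12
= 288 * 366^3 / 12
= 288 * 49027896 / 12
= 1176669504.0 mm^4

1176669504.0 mm^4


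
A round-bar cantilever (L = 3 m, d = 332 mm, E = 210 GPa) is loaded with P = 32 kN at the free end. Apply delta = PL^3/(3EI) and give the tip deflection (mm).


I = pi * d^4 / 64 = pi * 332^4 / 64 = 596378850.42 mm^4
L = 3000.0 mm, P = 32000.0 N, E = 210000.0 MPa
delta = P * L^3 / (3 * E * I)
= 32000.0 * 3000.0^3 / (3 * 210000.0 * 596378850.42)
= 2.2996 mm

2.2996 mm


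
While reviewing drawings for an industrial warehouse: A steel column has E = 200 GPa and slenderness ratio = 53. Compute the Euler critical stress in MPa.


sigma_cr = pi^2 * E / lambda^2
= 9.8696 * 200000.0 / 53^2
= 9.8696 * 200000.0 / 2809
= 702.713 MPa

702.713 MPa


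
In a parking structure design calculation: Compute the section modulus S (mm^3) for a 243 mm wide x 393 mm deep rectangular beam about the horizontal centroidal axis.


S = b * h^2 / 6
= 243 * 393^2 / 6
= 243 * 154449 / 6
= 6255184.5 mm^3

6255184.5 mm^3


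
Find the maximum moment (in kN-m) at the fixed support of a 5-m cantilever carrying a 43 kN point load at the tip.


For a cantilever with a point load at the free end:
M_max = P * L = 43 * 5 = 215 kN-m

215 kN-m


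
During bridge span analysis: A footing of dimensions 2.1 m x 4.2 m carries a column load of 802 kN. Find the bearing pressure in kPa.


A = 2.1 * 4.2 = 8.82 m^2
q = P / A = 802 / 8.82
= 90.9297 kPa

90.9297 kPa


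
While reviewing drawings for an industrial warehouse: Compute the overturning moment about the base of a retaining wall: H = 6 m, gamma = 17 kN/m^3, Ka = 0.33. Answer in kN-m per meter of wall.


Pa = 0.5 * Ka * gamma * H^2
= 0.5 * 0.33 * 17 * 6^2
= 100.98 kN/m
Arm = H / 3 = 6 / 3 = 2.0 m
Mo = Pa * arm = Pa * H / 3 = 100.98 * 6 / 3 = 201.96 kN-m/m

201.96 kN-m/m


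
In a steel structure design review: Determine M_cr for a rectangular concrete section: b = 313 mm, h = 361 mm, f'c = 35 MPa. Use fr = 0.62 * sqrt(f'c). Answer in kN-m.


fr = 0.62 * sqrt(35) = 0.62 * 5.9161 = 3.668 MPa
I = 313 * 361^3 / 12 = 1227113396.08 mm^4
y_t = 180.5 mm
M_cr = fr * I / y_t = 3.668 * 1227113396.08 / 180.5 N-mm
= 24.9364 kN-m

24.9364 kN-m


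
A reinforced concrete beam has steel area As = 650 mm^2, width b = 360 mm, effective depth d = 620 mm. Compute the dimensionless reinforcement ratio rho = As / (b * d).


rho = As / (b * d)
= 650 / (360 * 620)
= 650 / 223200
= 0.002912 (dimensionless)

0.002912 (dimensionless)


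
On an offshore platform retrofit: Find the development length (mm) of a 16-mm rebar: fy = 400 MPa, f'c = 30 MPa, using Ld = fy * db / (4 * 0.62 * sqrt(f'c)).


Ld = (fy * db) / (4 * 0.62 * sqrt(f'c))
= (400 * 16) / (4 * 0.62 * sqrt(30))
= 6400 / 13.5835
= 471.16 mm

471.16 mm


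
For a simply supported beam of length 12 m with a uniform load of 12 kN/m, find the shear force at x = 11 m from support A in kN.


R_A = w * L / 2 = 12 * 12 / 2 = 72.0 kN
V(x) = R_A - w * x = 72.0 - 12 * 11
= -60.0 kN

-60.0 kN


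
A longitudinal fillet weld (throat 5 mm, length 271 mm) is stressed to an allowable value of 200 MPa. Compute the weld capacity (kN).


Strength = throat * length * allowable stress
= 5 * 271 * 200 N
= 271000 N
= 271.0 kN

271.0 kN


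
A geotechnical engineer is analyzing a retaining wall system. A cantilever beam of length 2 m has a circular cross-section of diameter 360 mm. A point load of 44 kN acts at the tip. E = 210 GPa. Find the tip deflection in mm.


I = pi * d^4 / 64 = pi * 360^4 / 64 = 824479576.01 mm^4
L = 2000.0 mm, P = 44000.0 N, E = 210000.0 MPa
delta = P * L^3 / (3 * E * I)
= 44000.0 * 2000.0^3 / (3 * 210000.0 * 824479576.01)
= 0.6777 mm

0.6777 mm


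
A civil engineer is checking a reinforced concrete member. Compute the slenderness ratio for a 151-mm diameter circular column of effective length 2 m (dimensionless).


Radius of gyration r = d / 4 = 151 / 4 = 37.75 mm
L_eff = 2000.0 mm
Slenderness ratio = L / r = 2000.0 / 37.75 = 52.98 (dimensionless)

52.98 (dimensionless)


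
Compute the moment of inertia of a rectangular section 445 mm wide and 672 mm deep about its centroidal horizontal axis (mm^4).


I = b * h^3 / 12
= 445 * 672^3 / 12
= 445 * 303464448 / 12
= 11253473280.0 mm^4

11253473280.0 mm^4


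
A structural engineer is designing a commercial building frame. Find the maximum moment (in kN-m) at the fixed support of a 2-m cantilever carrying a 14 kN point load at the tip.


For a cantilever with a point load at the free end:
M_max = P * L = 14 * 2 = 28 kN-m

28 kN-m


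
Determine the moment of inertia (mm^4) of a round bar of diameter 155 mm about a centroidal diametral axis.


r = d / 2 = 155 / 2 = 77.5 mm
I = pi * r^4 / 4 = pi * 77.5^4 / 4
= 28333269.42 mm^4

28333269.42 mm^4


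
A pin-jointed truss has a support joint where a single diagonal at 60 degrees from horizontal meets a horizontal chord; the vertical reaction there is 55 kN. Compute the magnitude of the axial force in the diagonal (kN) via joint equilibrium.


At the joint, only the diagonal has a vertical component, so vertical equilibrium gives:
F * sin(60) = 55
F = 55 / sin(60)
= 55 / 0.866025
= 63.51 kN

63.51 kN


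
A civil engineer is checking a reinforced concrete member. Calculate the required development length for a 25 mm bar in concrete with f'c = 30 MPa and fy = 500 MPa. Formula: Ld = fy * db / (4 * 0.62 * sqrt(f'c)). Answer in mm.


Ld = (fy * db) / (4 * 0.62 * sqrt(f'c))
= (500 * 25) / (4 * 0.62 * sqrt(30))
= 12500 / 13.5835
= 920.23 mm

920.23 mm


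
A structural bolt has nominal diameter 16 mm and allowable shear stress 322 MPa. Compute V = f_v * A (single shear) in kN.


A = pi * d^2 / 4 = pi * 16^2 / 4 = 201.0619 mm^2
V = f_v * A / 1000 = 322 * 201.0619 / 1000
= 64.7419 kN

64.7419 kN


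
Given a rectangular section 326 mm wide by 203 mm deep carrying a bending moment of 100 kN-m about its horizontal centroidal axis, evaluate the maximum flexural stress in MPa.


I = b * h^3 / 12 = 326 * 203^3 / 12 = 227260766.83 mm^4
y = h / 2 = 203 / 2 = 101.5 mm
M = 100 kN-m = 100000000.0 N-mm
sigma = M * y / I = 100000000.0 * 101.5 / 227260766.83
= 44.66 MPa

44.66 MPa


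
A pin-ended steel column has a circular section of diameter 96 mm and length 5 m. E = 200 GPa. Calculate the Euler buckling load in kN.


I = pi * d^4 / 64 = 4169220.18 mm^4
L = 5000.0 mm
P_cr = pi^2 * E * I / L^2
= 9.8696 * 200000.0 * 4169220.18 / 5000.0^2
= 329188.43 N = 329.1884 kN

329.1884 kN


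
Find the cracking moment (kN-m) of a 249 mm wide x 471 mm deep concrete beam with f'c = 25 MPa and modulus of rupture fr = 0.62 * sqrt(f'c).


fr = 0.62 * sqrt(25) = 0.62 * 5.0 = 3.1 MPa
I = 249 * 471^3 / 12 = 2168107553.25 mm^4
y_t = 235.5 mm
M_cr = fr * I / y_t = 3.1 * 2168107553.25 / 235.5 N-mm
= 28.5398 kN-m

28.5398 kN-m


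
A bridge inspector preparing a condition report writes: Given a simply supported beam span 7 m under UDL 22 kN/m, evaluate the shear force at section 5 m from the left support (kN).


R_A = w * L / 2 = 22 * 7 / 2 = 77.0 kN
V(x) = R_A - w * x = 77.0 - 22 * 5
= -33.0 kN

-33.0 kN


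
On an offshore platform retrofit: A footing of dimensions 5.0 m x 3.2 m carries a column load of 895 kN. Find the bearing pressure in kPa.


A = 5.0 * 3.2 = 16.0 m^2
q = P / A = 895 / 16.0
= 55.9375 kPa

55.9375 kPa


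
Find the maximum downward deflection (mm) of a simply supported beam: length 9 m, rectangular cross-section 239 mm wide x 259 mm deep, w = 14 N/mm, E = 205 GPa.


I = 239 * 259^3 / 12 = 346031748.42 mm^4
L = 9000.0 mm, w = 14 N/mm, E = 205000.0 MPa
delta = 5 * w * L^4 / (384 * E * I)
= 5 * 14 * 9000.0^4 / (384 * 205000.0 * 346031748.42)
= 16.8604 mm

16.8604 mm


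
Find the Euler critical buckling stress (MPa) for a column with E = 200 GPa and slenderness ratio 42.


sigma_cr = pi^2 * E / lambda^2
= 9.8696 * 200000.0 / 42^2
= 9.8696 * 200000.0 / 1764
= 1119.0028 MPa

1119.0028 MPa


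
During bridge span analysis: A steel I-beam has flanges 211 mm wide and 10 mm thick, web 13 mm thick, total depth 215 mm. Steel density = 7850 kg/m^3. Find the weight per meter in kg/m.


A_flanges = 2 * 211 * 10 = 4220 mm^2
A_web = (215 - 2 * 10) * 13 = 2535 mm^2
A_total = 4220 + 2535 = 6755 mm^2 = 0.006755 m^2
Weight = rho * A = 7850 * 0.006755 = 53.0267 kg/m

53.0267 kg/m


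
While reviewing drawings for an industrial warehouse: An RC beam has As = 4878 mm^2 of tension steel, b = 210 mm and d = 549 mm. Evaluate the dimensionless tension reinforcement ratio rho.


rho = As / (b * d)
= 4878 / (210 * 549)
= 4878 / 115290
= 0.042311 (dimensionless)

0.042311 (dimensionless)


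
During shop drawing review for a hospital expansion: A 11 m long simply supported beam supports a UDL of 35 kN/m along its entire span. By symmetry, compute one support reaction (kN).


Total load = w * L = 35 * 11 = 385 kN
By symmetry, each reaction R = total / 2 = 385 / 2 = 192.5 kN

192.5 kN


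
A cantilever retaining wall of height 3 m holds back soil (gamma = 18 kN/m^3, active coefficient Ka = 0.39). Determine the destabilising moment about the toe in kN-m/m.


Pa = 0.5 * Ka * gamma * H^2
= 0.5 * 0.39 * 18 * 3^2
= 31.59 kN/m
Arm = H / 3 = 3 / 3 = 1.0 m
Mo = Pa * arm = Pa * H / 3 = 31.59 * 3 / 3 = 31.59 kN-m/m

31.59 kN-m/m


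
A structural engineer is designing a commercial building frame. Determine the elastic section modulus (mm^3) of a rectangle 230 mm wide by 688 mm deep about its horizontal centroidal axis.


S = b * h^2 / 6
= 230 * 688^2 / 6
= 230 * 473344 / 6
= 18144853.33 mm^3

18144853.33 mm^3


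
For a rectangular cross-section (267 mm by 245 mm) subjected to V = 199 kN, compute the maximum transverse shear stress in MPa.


A = b * h = 267 * 245 = 65415 mm^2
V = 199 kN = 199000.0 N
tau_max = 1.5 * V / A = 1.5 * 199000.0 / 65415
= 4.5632 MPa

4.5632 MPa


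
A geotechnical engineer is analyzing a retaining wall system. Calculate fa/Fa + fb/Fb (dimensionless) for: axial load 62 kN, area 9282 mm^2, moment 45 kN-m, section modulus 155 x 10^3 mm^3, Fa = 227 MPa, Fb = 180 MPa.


f_a = P / A = 62000.0 / 9282 = 6.6796 MPa
f_b = M / S = 45000000.0 / 155000.0 = 290.3226 MPa
Ratio = f_a / Fa + f_b / Fb
= 6.6796 / 227 + 290.3226 / 180
= 1.6423 (dimensionless)

1.6423 (dimensionless)


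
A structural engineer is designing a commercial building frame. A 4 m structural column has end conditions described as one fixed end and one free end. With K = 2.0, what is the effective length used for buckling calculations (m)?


L_eff = K * L
= 2.0 * 4
= 8.0 m

8.0 m


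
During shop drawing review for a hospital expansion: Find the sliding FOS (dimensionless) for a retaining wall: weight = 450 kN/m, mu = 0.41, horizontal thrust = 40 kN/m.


Resisting force = mu * W = 0.41 * 450 = 184.5 kN/m
FOS = Resisting / Driving = 184.5 / 40
= 4.6125 (dimensionless)

4.6125 (dimensionless)


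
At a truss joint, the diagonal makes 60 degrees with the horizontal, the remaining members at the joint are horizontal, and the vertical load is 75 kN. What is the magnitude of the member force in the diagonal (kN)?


At the joint, only the diagonal has a vertical component, so vertical equilibrium gives:
F * sin(60) = 75
F = 75 / sin(60)
= 75 / 0.866025
= 86.6 kN

86.6 kN


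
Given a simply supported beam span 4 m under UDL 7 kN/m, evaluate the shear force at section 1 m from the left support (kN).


R_A = w * L / 2 = 7 * 4 / 2 = 14.0 kN
V(x) = R_A - w * x = 14.0 - 7 * 1
= 7.0 kN

7.0 kN


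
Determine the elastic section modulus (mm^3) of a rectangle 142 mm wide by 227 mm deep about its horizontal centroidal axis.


S = b * h^2 / 6
= 142 * 227^2 / 6
= 142 * 51529 / 6
= 1219519.67 mm^3

1219519.67 mm^3


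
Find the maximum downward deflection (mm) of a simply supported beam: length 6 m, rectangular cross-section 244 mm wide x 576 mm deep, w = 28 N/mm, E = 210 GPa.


I = 244 * 576^3 / 12 = 3885760512.0 mm^4
L = 6000.0 mm, w = 28 N/mm, E = 210000.0 MPa
delta = 5 * w * L^4 / (384 * E * I)
= 5 * 28 * 6000.0^4 / (384 * 210000.0 * 3885760512.0)
= 0.579 mm

0.579 mm


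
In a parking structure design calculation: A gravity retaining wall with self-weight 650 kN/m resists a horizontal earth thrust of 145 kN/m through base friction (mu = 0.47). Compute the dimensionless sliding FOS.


Resisting force = mu * W = 0.47 * 650 = 305.5 kN/m
FOS = Resisting / Driving = 305.5 / 145
= 2.1069 (dimensionless)

2.1069 (dimensionless)


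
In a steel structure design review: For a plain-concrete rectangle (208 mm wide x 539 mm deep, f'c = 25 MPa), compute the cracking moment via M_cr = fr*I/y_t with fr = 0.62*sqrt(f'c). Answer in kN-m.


fr = 0.62 * sqrt(25) = 0.62 * 5.0 = 3.1 MPa
I = 208 * 539^3 / 12 = 2714240862.67 mm^4
y_t = 269.5 mm
M_cr = fr * I / y_t = 3.1 * 2714240862.67 / 269.5 N-mm
= 31.2213 kN-m

31.2213 kN-m


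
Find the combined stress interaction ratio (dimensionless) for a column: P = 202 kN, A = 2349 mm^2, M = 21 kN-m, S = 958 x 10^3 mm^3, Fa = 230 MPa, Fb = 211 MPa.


f_a = P / A = 202000.0 / 2349 = 85.994 MPa
f_b = M / S = 21000000.0 / 958000.0 = 21.9207 MPa
Ratio = f_a / Fa + f_b / Fb
= 85.994 / 230 + 21.9207 / 211
= 0.4778 (dimensionless)

0.4778 (dimensionless)


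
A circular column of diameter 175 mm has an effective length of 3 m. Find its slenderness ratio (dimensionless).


Radius of gyration r = d / 4 = 175 / 4 = 43.75 mm
L_eff = 3000.0 mm
Slenderness ratio = L / r = 3000.0 / 43.75 = 68.57 (dimensionless)

68.57 (dimensionless)


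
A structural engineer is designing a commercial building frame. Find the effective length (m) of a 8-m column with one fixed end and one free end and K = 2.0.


L_eff = K * L
= 2.0 * 8
= 16.0 m

16.0 m


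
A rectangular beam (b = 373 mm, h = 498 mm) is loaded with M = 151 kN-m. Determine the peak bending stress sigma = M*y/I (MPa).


I = b * h^3 / 12 = 373 * 498^3 / 12 = 3838977918.0 mm^4
y = h / 2 = 498 / 2 = 249.0 mm
M = 151 kN-m = 151000000.0 N-mm
sigma = M * y / I = 151000000.0 * 249.0 / 3838977918.0
= 9.79 MPa

9.79 MPa


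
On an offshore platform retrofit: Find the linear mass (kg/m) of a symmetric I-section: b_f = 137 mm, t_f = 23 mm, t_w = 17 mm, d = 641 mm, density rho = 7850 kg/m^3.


A_flanges = 2 * 137 * 23 = 6302 mm^2
A_web = (641 - 2 * 23) * 17 = 10115 mm^2
A_total = 6302 + 10115 = 16417 mm^2 = 0.016417 m^2
Weight = rho * A = 7850 * 0.016417 = 128.8734 kg/m

128.8734 kg/m


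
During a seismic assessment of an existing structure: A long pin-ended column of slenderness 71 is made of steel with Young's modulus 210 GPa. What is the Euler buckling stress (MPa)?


sigma_cr = pi^2 * E / lambda^2
= 9.8696 * 210000.0 / 71^2
= 9.8696 * 210000.0 / 5041
= 411.1519 MPa

411.1519 MPa


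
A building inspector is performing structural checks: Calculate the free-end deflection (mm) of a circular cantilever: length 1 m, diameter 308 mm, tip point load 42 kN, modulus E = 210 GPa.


I = pi * d^4 / 64 = pi * 308^4 / 64 = 441746141.43 mm^4
L = 1000.0 mm, P = 42000.0 N, E = 210000.0 MPa
delta = P * L^3 / (3 * E * I)
= 42000.0 * 1000.0^3 / (3 * 210000.0 * 441746141.43)
= 0.1509 mm

0.1509 mm


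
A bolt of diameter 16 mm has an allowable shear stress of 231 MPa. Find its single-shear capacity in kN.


A = pi * d^2 / 4 = pi * 16^2 / 4 = 201.0619 mm^2
V = f_v * A / 1000 = 231 * 201.0619 / 1000
= 46.4453 kN

46.4453 kN


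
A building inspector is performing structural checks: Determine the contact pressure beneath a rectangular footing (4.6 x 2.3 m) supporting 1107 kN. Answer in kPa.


A = 4.6 * 2.3 = 10.58 m^2
q = P / A = 1107 / 10.58
= 104.6314 kPa

104.6314 kPa


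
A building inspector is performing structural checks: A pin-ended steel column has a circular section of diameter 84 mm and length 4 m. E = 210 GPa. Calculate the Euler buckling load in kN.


I = pi * d^4 / 64 = 2443920.32 mm^4
L = 4000.0 mm
P_cr = pi^2 * E * I / L^2
= 9.8696 * 210000.0 * 2443920.32 / 4000.0^2
= 316581.91 N = 316.5819 kN

316.5819 kN


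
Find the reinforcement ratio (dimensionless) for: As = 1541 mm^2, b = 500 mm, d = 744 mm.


rho = As / (b * d)
= 1541 / (500 * 744)
= 1541 / 372000
= 0.004142 (dimensionless)

0.004142 (dimensionless)


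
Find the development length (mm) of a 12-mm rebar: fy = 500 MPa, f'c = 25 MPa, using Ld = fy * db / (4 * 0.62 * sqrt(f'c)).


Ld = (fy * db) / (4 * 0.62 * sqrt(f'c))
= (500 * 12) / (4 * 0.62 * sqrt(25))
= 6000 / 12.4
= 483.87 mm

483.87 mm


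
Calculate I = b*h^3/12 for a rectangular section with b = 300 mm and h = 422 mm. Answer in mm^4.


I = b * h^3 / 12
= 300 * 422^3 / 12
= 300 * 75151448 / 12
= 1878786200.0 mm^4

1878786200.0 mm^4


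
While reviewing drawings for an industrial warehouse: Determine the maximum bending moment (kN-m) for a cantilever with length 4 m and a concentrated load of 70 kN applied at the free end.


For a cantilever with a point load at the free end:
M_max = P * L = 70 * 4 = 280 kN-m

280 kN-m


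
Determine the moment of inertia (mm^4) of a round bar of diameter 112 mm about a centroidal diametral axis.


r = d / 2 = 112 / 2 = 56.0 mm
I = pi * r^4 / 4 = pi * 56.0^4 / 4
= 7723995.1 mm^4

7723995.1 mm^4


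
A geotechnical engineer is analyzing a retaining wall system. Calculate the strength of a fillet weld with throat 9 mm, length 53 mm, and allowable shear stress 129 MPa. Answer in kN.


Strength = throat * length * allowable stress
= 9 * 53 * 129 N
= 61533 N
= 61.53 kN

61.53 kN


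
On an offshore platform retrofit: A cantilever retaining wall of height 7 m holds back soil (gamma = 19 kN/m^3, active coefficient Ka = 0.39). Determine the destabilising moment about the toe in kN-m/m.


Pa = 0.5 * Ka * gamma * H^2
= 0.5 * 0.39 * 19 * 7^2
= 181.545 kN/m
Arm = H / 3 = 7 / 3 = 2.3333 m
Mo = Pa * arm = Pa * H / 3 = 181.545 * 7 / 3 = 423.605 kN-m/m

423.605 kN-m/m


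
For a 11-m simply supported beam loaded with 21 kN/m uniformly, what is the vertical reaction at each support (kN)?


Total load = w * L = 21 * 11 = 231 kN
By symmetry, each reaction R = total / 2 = 231 / 2 = 115.5 kN

115.5 kN


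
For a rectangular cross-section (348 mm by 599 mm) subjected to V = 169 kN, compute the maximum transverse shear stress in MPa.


A = b * h = 348 * 599 = 208452 mm^2
V = 169 kN = 169000.0 N
tau_max = 1.5 * V / A = 1.5 * 169000.0 / 208452
= 1.2161 MPa

1.2161 MPa


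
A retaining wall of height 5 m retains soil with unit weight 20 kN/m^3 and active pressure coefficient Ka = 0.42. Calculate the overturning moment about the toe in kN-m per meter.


Pa = 0.5 * Ka * gamma * H^2
= 0.5 * 0.42 * 20 * 5^2
= 105.0 kN/m
Arm = H / 3 = 5 / 3 = 1.6667 m
Mo = Pa * arm = Pa * H / 3 = 105.0 * 5 / 3 = 175.0 kN-m/m

175.0 kN-m/m


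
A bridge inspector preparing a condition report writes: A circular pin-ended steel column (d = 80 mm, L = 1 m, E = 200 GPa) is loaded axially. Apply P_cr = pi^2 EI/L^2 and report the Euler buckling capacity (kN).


I = pi * d^4 / 64 = 2010619.3 mm^4
L = 1000.0 mm
P_cr = pi^2 * E * I / L^2
= 9.8696 * 200000.0 * 2010619.3 / 1000.0^2
= 3968803.42 N = 3968.8034 kN

3968.8034 kN


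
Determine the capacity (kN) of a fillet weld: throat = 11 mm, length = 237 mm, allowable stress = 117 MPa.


Strength = throat * length * allowable stress
= 11 * 237 * 117 N
= 305019 N
= 305.02 kN

305.02 kN


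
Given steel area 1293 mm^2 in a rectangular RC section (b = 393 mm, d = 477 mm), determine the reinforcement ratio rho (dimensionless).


rho = As / (b * d)
= 1293 / (393 * 477)
= 1293 / 187461
= 0.006897 (dimensionless)

0.006897 (dimensionless)


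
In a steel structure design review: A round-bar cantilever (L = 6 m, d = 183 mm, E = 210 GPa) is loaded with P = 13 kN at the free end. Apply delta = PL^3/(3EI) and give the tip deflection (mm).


I = pi * d^4 / 64 = pi * 183^4 / 64 = 55052146.59 mm^4
L = 6000.0 mm, P = 13000.0 N, E = 210000.0 MPa
delta = P * L^3 / (3 * E * I)
= 13000.0 * 6000.0^3 / (3 * 210000.0 * 55052146.59)
= 80.9622 mm

80.9622 mm


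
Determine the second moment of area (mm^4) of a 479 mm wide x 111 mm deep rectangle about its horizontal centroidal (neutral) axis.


I = b * h^3 / 12
= 479 * 111^3 / 12
= 479 * 1367631 / 12
= 54591270.75 mm^4

54591270.75 mm^4


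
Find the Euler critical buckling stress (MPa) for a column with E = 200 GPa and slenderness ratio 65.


sigma_cr = pi^2 * E / lambda^2
= 9.8696 * 200000.0 / 65^2
= 9.8696 * 200000.0 / 4225
= 467.2002 MPa

467.2002 MPa


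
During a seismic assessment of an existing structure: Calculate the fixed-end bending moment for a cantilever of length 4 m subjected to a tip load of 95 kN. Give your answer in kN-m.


For a cantilever with a point load at the free end:
M_max = P * L = 95 * 4 = 380 kN-m

380 kN-m


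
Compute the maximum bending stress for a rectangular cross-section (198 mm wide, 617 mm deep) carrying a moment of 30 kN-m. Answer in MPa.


I = b * h^3 / 12 = 198 * 617^3 / 12 = 3875604364.5 mm^4
y = h / 2 = 617 / 2 = 308.5 mm
M = 30 kN-m = 30000000.0 N-mm
sigma = M * y / I = 30000000.0 * 308.5 / 3875604364.5
= 2.39 MPa

2.39 MPa


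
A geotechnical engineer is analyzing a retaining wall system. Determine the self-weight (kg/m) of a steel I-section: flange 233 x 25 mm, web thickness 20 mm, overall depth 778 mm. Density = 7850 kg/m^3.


A_flanges = 2 * 233 * 25 = 11650 mm^2
A_web = (778 - 2 * 25) * 20 = 14560 mm^2
A_total = 11650 + 14560 = 26210 mm^2 = 0.026210 m^2
Weight = rho * A = 7850 * 0.026210 = 205.7485 kg/m

205.7485 kg/m


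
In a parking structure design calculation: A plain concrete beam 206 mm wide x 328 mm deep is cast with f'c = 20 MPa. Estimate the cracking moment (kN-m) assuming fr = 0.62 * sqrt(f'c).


fr = 0.62 * sqrt(20) = 0.62 * 4.4721 = 2.7727 MPa
I = 206 * 328^3 / 12 = 605769642.67 mm^4
y_t = 164.0 mm
M_cr = fr * I / y_t = 2.7727 * 605769642.67 / 164.0 N-mm
= 10.2417 kN-m

10.2417 kN-m


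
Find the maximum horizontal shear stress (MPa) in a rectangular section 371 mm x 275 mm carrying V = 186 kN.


A = b * h = 371 * 275 = 102025 mm^2
V = 186 kN = 186000.0 N
tau_max = 1.5 * V / A = 1.5 * 186000.0 / 102025
= 2.7346 MPa

2.7346 MPa


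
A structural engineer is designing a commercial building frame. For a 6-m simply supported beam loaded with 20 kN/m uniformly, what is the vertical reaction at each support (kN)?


Total load = w * L = 20 * 6 = 120 kN
By symmetry, each reaction R = total / 2 = 120 / 2 = 60.0 kN

60.0 kN


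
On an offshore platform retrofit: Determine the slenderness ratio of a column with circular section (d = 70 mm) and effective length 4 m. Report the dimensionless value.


Radius of gyration r = d / 4 = 70 / 4 = 17.5 mm
L_eff = 4000.0 mm
Slenderness ratio = L / r = 4000.0 / 17.5 = 228.57 (dimensionless)

228.57 (dimensionless)
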